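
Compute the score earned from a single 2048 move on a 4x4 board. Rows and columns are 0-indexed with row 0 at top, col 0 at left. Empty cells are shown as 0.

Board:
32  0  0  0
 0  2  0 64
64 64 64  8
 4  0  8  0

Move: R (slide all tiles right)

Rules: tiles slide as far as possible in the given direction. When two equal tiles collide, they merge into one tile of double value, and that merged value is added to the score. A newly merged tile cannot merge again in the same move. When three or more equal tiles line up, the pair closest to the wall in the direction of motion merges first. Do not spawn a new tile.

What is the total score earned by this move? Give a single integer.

Answer: 128

Derivation:
Slide right:
row 0: [32, 0, 0, 0] -> [0, 0, 0, 32]  score +0 (running 0)
row 1: [0, 2, 0, 64] -> [0, 0, 2, 64]  score +0 (running 0)
row 2: [64, 64, 64, 8] -> [0, 64, 128, 8]  score +128 (running 128)
row 3: [4, 0, 8, 0] -> [0, 0, 4, 8]  score +0 (running 128)
Board after move:
  0   0   0  32
  0   0   2  64
  0  64 128   8
  0   0   4   8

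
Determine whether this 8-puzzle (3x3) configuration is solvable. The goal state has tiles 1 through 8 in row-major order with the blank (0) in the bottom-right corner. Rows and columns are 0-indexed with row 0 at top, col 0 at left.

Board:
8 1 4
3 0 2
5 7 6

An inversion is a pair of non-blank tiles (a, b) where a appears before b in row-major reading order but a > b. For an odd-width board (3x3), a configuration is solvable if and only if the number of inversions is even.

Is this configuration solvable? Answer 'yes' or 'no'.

Answer: no

Derivation:
Inversions (pairs i<j in row-major order where tile[i] > tile[j] > 0): 11
11 is odd, so the puzzle is not solvable.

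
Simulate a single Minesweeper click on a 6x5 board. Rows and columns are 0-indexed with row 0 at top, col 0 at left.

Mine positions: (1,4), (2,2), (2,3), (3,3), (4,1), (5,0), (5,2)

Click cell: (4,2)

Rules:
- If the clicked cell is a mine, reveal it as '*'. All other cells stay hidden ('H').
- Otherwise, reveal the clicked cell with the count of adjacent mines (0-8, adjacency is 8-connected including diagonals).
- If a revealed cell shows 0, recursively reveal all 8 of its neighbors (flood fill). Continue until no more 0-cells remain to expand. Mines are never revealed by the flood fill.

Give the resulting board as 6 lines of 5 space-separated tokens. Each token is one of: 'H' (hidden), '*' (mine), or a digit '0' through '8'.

H H H H H
H H H H H
H H H H H
H H H H H
H H 3 H H
H H H H H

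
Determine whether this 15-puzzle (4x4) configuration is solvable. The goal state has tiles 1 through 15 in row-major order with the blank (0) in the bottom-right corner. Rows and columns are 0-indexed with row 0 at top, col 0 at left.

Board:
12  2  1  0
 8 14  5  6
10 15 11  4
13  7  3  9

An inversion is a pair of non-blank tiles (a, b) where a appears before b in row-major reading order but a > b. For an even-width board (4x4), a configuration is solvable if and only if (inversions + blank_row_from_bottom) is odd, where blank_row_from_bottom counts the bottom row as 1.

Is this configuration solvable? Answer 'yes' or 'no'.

Answer: yes

Derivation:
Inversions: 49
Blank is in row 0 (0-indexed from top), which is row 4 counting from the bottom (bottom = 1).
49 + 4 = 53, which is odd, so the puzzle is solvable.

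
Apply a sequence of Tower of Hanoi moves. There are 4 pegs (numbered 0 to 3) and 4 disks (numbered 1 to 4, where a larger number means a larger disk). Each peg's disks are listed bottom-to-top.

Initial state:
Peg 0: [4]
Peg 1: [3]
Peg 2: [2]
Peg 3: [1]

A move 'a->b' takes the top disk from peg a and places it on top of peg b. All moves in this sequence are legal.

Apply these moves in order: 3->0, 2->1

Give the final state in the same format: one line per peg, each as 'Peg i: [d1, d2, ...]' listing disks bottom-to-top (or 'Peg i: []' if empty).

Answer: Peg 0: [4, 1]
Peg 1: [3, 2]
Peg 2: []
Peg 3: []

Derivation:
After move 1 (3->0):
Peg 0: [4, 1]
Peg 1: [3]
Peg 2: [2]
Peg 3: []

After move 2 (2->1):
Peg 0: [4, 1]
Peg 1: [3, 2]
Peg 2: []
Peg 3: []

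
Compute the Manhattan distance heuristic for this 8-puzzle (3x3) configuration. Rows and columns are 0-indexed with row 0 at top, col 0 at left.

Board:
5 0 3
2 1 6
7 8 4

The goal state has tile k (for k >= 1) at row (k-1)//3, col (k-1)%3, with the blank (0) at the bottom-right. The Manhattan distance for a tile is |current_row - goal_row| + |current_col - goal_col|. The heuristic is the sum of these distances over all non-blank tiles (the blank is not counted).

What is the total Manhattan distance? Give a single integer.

Tile 5: at (0,0), goal (1,1), distance |0-1|+|0-1| = 2
Tile 3: at (0,2), goal (0,2), distance |0-0|+|2-2| = 0
Tile 2: at (1,0), goal (0,1), distance |1-0|+|0-1| = 2
Tile 1: at (1,1), goal (0,0), distance |1-0|+|1-0| = 2
Tile 6: at (1,2), goal (1,2), distance |1-1|+|2-2| = 0
Tile 7: at (2,0), goal (2,0), distance |2-2|+|0-0| = 0
Tile 8: at (2,1), goal (2,1), distance |2-2|+|1-1| = 0
Tile 4: at (2,2), goal (1,0), distance |2-1|+|2-0| = 3
Sum: 2 + 0 + 2 + 2 + 0 + 0 + 0 + 3 = 9

Answer: 9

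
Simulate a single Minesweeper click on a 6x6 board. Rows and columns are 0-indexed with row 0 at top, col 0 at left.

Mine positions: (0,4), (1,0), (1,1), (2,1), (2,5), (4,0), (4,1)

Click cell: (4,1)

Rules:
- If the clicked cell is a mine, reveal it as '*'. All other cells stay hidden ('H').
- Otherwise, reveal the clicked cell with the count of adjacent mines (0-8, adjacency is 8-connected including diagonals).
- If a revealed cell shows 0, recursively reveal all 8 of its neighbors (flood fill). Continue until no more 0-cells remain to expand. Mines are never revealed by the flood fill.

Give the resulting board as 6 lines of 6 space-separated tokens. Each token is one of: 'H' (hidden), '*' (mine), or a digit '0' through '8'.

H H H H H H
H H H H H H
H H H H H H
H H H H H H
H * H H H H
H H H H H H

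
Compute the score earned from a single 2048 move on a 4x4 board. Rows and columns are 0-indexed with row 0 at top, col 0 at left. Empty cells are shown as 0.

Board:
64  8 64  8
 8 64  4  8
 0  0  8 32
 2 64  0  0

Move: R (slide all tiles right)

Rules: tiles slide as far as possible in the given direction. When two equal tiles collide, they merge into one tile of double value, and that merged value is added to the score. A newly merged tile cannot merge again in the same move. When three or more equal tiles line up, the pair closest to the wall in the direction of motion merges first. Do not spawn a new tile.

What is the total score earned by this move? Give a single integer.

Slide right:
row 0: [64, 8, 64, 8] -> [64, 8, 64, 8]  score +0 (running 0)
row 1: [8, 64, 4, 8] -> [8, 64, 4, 8]  score +0 (running 0)
row 2: [0, 0, 8, 32] -> [0, 0, 8, 32]  score +0 (running 0)
row 3: [2, 64, 0, 0] -> [0, 0, 2, 64]  score +0 (running 0)
Board after move:
64  8 64  8
 8 64  4  8
 0  0  8 32
 0  0  2 64

Answer: 0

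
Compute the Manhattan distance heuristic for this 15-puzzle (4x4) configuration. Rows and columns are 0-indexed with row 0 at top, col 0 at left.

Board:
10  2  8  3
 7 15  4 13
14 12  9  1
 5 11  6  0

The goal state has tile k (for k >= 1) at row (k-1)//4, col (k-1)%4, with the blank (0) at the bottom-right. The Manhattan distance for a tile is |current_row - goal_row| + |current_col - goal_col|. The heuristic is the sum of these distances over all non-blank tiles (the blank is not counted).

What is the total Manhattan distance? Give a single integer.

Answer: 36

Derivation:
Tile 10: (0,0)->(2,1) = 3
Tile 2: (0,1)->(0,1) = 0
Tile 8: (0,2)->(1,3) = 2
Tile 3: (0,3)->(0,2) = 1
Tile 7: (1,0)->(1,2) = 2
Tile 15: (1,1)->(3,2) = 3
Tile 4: (1,2)->(0,3) = 2
Tile 13: (1,3)->(3,0) = 5
Tile 14: (2,0)->(3,1) = 2
Tile 12: (2,1)->(2,3) = 2
Tile 9: (2,2)->(2,0) = 2
Tile 1: (2,3)->(0,0) = 5
Tile 5: (3,0)->(1,0) = 2
Tile 11: (3,1)->(2,2) = 2
Tile 6: (3,2)->(1,1) = 3
Sum: 3 + 0 + 2 + 1 + 2 + 3 + 2 + 5 + 2 + 2 + 2 + 5 + 2 + 2 + 3 = 36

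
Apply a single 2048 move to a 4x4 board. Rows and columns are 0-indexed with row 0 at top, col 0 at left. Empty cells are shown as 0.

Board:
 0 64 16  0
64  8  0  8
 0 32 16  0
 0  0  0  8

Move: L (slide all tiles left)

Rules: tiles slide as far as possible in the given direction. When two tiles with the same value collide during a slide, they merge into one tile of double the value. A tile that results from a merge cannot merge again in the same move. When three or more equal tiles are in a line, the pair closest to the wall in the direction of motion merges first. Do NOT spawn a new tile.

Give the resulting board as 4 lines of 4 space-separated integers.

Answer: 64 16  0  0
64 16  0  0
32 16  0  0
 8  0  0  0

Derivation:
Slide left:
row 0: [0, 64, 16, 0] -> [64, 16, 0, 0]
row 1: [64, 8, 0, 8] -> [64, 16, 0, 0]
row 2: [0, 32, 16, 0] -> [32, 16, 0, 0]
row 3: [0, 0, 0, 8] -> [8, 0, 0, 0]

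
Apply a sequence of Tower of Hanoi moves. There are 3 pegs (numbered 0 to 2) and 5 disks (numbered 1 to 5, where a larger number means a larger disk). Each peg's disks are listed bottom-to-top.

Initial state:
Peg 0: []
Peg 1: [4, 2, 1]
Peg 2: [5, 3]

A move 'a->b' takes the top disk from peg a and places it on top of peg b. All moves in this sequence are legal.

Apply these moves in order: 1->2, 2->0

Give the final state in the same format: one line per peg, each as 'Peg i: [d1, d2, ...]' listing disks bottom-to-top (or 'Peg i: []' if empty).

After move 1 (1->2):
Peg 0: []
Peg 1: [4, 2]
Peg 2: [5, 3, 1]

After move 2 (2->0):
Peg 0: [1]
Peg 1: [4, 2]
Peg 2: [5, 3]

Answer: Peg 0: [1]
Peg 1: [4, 2]
Peg 2: [5, 3]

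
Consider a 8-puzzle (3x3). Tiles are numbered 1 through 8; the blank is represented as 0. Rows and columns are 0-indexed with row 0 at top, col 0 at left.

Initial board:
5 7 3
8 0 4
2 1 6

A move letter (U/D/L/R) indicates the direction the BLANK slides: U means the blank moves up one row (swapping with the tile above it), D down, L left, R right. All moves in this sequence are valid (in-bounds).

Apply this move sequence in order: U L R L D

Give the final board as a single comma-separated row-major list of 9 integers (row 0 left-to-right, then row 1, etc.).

After move 1 (U):
5 0 3
8 7 4
2 1 6

After move 2 (L):
0 5 3
8 7 4
2 1 6

After move 3 (R):
5 0 3
8 7 4
2 1 6

After move 4 (L):
0 5 3
8 7 4
2 1 6

After move 5 (D):
8 5 3
0 7 4
2 1 6

Answer: 8, 5, 3, 0, 7, 4, 2, 1, 6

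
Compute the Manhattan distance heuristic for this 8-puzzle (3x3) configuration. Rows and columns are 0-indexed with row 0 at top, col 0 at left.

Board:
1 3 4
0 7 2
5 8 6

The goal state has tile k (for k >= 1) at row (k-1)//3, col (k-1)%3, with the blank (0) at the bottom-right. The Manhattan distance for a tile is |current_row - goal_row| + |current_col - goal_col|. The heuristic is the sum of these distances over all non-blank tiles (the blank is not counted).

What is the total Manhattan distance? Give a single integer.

Answer: 11

Derivation:
Tile 1: (0,0)->(0,0) = 0
Tile 3: (0,1)->(0,2) = 1
Tile 4: (0,2)->(1,0) = 3
Tile 7: (1,1)->(2,0) = 2
Tile 2: (1,2)->(0,1) = 2
Tile 5: (2,0)->(1,1) = 2
Tile 8: (2,1)->(2,1) = 0
Tile 6: (2,2)->(1,2) = 1
Sum: 0 + 1 + 3 + 2 + 2 + 2 + 0 + 1 = 11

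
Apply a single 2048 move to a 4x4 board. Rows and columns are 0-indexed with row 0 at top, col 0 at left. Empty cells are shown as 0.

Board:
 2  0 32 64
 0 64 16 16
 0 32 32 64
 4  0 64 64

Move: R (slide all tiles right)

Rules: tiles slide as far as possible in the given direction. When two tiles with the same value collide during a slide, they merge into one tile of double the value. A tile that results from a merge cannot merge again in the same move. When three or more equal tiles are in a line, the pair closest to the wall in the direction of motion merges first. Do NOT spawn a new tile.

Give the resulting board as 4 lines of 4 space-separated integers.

Slide right:
row 0: [2, 0, 32, 64] -> [0, 2, 32, 64]
row 1: [0, 64, 16, 16] -> [0, 0, 64, 32]
row 2: [0, 32, 32, 64] -> [0, 0, 64, 64]
row 3: [4, 0, 64, 64] -> [0, 0, 4, 128]

Answer:   0   2  32  64
  0   0  64  32
  0   0  64  64
  0   0   4 128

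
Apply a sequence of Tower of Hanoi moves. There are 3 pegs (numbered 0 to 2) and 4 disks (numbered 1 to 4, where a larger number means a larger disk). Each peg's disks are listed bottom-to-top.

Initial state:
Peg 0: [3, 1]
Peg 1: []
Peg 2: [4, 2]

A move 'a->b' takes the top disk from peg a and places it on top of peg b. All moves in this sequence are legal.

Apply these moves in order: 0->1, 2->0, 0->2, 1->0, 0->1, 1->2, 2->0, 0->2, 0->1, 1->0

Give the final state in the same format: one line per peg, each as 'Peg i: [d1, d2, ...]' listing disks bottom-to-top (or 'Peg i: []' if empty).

Answer: Peg 0: [3]
Peg 1: []
Peg 2: [4, 2, 1]

Derivation:
After move 1 (0->1):
Peg 0: [3]
Peg 1: [1]
Peg 2: [4, 2]

After move 2 (2->0):
Peg 0: [3, 2]
Peg 1: [1]
Peg 2: [4]

After move 3 (0->2):
Peg 0: [3]
Peg 1: [1]
Peg 2: [4, 2]

After move 4 (1->0):
Peg 0: [3, 1]
Peg 1: []
Peg 2: [4, 2]

After move 5 (0->1):
Peg 0: [3]
Peg 1: [1]
Peg 2: [4, 2]

After move 6 (1->2):
Peg 0: [3]
Peg 1: []
Peg 2: [4, 2, 1]

After move 7 (2->0):
Peg 0: [3, 1]
Peg 1: []
Peg 2: [4, 2]

After move 8 (0->2):
Peg 0: [3]
Peg 1: []
Peg 2: [4, 2, 1]

After move 9 (0->1):
Peg 0: []
Peg 1: [3]
Peg 2: [4, 2, 1]

After move 10 (1->0):
Peg 0: [3]
Peg 1: []
Peg 2: [4, 2, 1]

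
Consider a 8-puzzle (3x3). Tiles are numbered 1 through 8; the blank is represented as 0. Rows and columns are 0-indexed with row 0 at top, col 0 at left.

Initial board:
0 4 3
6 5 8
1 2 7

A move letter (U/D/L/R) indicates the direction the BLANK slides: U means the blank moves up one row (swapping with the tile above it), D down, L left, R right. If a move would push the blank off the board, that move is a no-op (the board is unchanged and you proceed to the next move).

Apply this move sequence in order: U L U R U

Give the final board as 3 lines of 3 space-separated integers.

After move 1 (U):
0 4 3
6 5 8
1 2 7

After move 2 (L):
0 4 3
6 5 8
1 2 7

After move 3 (U):
0 4 3
6 5 8
1 2 7

After move 4 (R):
4 0 3
6 5 8
1 2 7

After move 5 (U):
4 0 3
6 5 8
1 2 7

Answer: 4 0 3
6 5 8
1 2 7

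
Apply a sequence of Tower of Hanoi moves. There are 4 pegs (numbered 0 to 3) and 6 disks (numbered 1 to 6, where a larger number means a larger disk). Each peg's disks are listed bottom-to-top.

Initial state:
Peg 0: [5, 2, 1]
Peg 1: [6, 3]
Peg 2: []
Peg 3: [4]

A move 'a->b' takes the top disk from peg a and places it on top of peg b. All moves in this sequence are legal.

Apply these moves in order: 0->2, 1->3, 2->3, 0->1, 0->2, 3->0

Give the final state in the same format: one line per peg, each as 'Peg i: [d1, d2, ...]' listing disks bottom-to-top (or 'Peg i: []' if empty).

Answer: Peg 0: [1]
Peg 1: [6, 2]
Peg 2: [5]
Peg 3: [4, 3]

Derivation:
After move 1 (0->2):
Peg 0: [5, 2]
Peg 1: [6, 3]
Peg 2: [1]
Peg 3: [4]

After move 2 (1->3):
Peg 0: [5, 2]
Peg 1: [6]
Peg 2: [1]
Peg 3: [4, 3]

After move 3 (2->3):
Peg 0: [5, 2]
Peg 1: [6]
Peg 2: []
Peg 3: [4, 3, 1]

After move 4 (0->1):
Peg 0: [5]
Peg 1: [6, 2]
Peg 2: []
Peg 3: [4, 3, 1]

After move 5 (0->2):
Peg 0: []
Peg 1: [6, 2]
Peg 2: [5]
Peg 3: [4, 3, 1]

After move 6 (3->0):
Peg 0: [1]
Peg 1: [6, 2]
Peg 2: [5]
Peg 3: [4, 3]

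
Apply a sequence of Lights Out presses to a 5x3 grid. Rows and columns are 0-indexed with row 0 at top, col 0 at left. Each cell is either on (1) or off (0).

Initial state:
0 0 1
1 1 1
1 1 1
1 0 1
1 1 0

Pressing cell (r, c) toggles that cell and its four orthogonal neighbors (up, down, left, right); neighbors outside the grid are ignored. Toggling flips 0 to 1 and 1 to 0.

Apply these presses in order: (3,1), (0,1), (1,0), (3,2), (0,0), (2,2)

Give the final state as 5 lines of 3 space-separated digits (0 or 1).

Answer: 1 0 0
1 1 0
0 1 1
0 0 0
1 0 1

Derivation:
After press 1 at (3,1):
0 0 1
1 1 1
1 0 1
0 1 0
1 0 0

After press 2 at (0,1):
1 1 0
1 0 1
1 0 1
0 1 0
1 0 0

After press 3 at (1,0):
0 1 0
0 1 1
0 0 1
0 1 0
1 0 0

After press 4 at (3,2):
0 1 0
0 1 1
0 0 0
0 0 1
1 0 1

After press 5 at (0,0):
1 0 0
1 1 1
0 0 0
0 0 1
1 0 1

After press 6 at (2,2):
1 0 0
1 1 0
0 1 1
0 0 0
1 0 1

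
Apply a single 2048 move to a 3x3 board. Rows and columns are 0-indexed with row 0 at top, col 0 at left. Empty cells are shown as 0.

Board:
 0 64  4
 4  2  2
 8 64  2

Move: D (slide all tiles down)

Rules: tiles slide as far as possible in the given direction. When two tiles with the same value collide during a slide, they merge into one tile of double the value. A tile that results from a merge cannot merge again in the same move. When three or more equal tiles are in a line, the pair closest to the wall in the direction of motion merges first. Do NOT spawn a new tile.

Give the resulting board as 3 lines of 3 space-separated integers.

Answer:  0 64  0
 4  2  4
 8 64  4

Derivation:
Slide down:
col 0: [0, 4, 8] -> [0, 4, 8]
col 1: [64, 2, 64] -> [64, 2, 64]
col 2: [4, 2, 2] -> [0, 4, 4]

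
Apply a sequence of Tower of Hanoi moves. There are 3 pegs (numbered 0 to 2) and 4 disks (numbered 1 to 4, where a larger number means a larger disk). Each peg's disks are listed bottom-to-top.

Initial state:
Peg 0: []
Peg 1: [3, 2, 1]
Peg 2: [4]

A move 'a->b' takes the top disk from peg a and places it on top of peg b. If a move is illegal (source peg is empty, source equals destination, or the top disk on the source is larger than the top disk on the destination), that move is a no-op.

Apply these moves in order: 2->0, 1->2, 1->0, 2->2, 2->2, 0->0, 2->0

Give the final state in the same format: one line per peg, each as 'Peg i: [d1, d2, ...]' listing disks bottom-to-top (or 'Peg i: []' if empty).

After move 1 (2->0):
Peg 0: [4]
Peg 1: [3, 2, 1]
Peg 2: []

After move 2 (1->2):
Peg 0: [4]
Peg 1: [3, 2]
Peg 2: [1]

After move 3 (1->0):
Peg 0: [4, 2]
Peg 1: [3]
Peg 2: [1]

After move 4 (2->2):
Peg 0: [4, 2]
Peg 1: [3]
Peg 2: [1]

After move 5 (2->2):
Peg 0: [4, 2]
Peg 1: [3]
Peg 2: [1]

After move 6 (0->0):
Peg 0: [4, 2]
Peg 1: [3]
Peg 2: [1]

After move 7 (2->0):
Peg 0: [4, 2, 1]
Peg 1: [3]
Peg 2: []

Answer: Peg 0: [4, 2, 1]
Peg 1: [3]
Peg 2: []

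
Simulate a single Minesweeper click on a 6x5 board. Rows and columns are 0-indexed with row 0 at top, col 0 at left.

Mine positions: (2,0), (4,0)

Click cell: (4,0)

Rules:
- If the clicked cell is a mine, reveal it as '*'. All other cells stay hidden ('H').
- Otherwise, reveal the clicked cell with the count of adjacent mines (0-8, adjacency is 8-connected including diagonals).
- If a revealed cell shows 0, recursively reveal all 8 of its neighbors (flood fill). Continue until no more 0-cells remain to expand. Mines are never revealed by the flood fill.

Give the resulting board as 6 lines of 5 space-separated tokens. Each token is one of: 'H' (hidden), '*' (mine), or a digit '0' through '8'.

H H H H H
H H H H H
H H H H H
H H H H H
* H H H H
H H H H H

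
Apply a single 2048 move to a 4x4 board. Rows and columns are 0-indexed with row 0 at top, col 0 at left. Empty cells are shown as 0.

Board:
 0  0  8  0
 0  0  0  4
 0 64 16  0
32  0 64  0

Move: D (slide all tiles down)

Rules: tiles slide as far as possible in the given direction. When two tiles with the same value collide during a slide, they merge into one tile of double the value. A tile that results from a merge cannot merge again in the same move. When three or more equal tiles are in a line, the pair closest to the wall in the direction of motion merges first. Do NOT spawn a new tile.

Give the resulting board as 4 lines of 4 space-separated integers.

Slide down:
col 0: [0, 0, 0, 32] -> [0, 0, 0, 32]
col 1: [0, 0, 64, 0] -> [0, 0, 0, 64]
col 2: [8, 0, 16, 64] -> [0, 8, 16, 64]
col 3: [0, 4, 0, 0] -> [0, 0, 0, 4]

Answer:  0  0  0  0
 0  0  8  0
 0  0 16  0
32 64 64  4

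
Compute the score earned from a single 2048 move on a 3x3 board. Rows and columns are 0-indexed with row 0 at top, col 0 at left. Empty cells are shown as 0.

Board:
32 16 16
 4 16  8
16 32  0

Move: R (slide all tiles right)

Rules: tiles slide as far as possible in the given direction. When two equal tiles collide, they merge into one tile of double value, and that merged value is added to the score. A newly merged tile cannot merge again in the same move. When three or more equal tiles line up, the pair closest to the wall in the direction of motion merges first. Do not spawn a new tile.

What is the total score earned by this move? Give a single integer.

Slide right:
row 0: [32, 16, 16] -> [0, 32, 32]  score +32 (running 32)
row 1: [4, 16, 8] -> [4, 16, 8]  score +0 (running 32)
row 2: [16, 32, 0] -> [0, 16, 32]  score +0 (running 32)
Board after move:
 0 32 32
 4 16  8
 0 16 32

Answer: 32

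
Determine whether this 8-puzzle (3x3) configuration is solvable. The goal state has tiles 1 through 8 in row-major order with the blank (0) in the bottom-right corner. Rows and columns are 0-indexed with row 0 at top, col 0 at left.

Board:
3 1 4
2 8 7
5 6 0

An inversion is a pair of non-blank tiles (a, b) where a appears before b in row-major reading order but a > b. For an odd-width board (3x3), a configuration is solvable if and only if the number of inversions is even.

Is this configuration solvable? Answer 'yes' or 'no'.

Answer: yes

Derivation:
Inversions (pairs i<j in row-major order where tile[i] > tile[j] > 0): 8
8 is even, so the puzzle is solvable.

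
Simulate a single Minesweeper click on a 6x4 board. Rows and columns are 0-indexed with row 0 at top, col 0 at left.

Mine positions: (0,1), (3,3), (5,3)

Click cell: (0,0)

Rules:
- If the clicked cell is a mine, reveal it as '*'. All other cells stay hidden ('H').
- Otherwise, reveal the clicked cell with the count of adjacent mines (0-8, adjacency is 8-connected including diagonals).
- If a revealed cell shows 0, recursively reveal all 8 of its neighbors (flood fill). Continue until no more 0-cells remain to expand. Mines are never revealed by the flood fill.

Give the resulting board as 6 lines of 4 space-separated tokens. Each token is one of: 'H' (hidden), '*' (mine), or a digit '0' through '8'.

1 H H H
H H H H
H H H H
H H H H
H H H H
H H H H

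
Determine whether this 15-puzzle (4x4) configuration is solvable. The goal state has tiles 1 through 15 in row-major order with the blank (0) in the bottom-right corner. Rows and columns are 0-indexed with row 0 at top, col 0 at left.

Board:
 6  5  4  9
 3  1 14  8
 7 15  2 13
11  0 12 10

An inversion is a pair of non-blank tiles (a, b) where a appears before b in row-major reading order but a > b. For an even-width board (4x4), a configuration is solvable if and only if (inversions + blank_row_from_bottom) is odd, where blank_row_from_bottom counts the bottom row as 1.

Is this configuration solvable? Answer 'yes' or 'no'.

Answer: no

Derivation:
Inversions: 39
Blank is in row 3 (0-indexed from top), which is row 1 counting from the bottom (bottom = 1).
39 + 1 = 40, which is even, so the puzzle is not solvable.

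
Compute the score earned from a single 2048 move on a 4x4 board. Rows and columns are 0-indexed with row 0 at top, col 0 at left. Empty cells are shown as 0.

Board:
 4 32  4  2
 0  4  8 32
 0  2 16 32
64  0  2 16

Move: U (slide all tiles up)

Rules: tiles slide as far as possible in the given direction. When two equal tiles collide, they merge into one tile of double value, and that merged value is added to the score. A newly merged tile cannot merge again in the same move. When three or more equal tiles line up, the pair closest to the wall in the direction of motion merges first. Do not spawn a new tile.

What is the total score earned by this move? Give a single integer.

Answer: 64

Derivation:
Slide up:
col 0: [4, 0, 0, 64] -> [4, 64, 0, 0]  score +0 (running 0)
col 1: [32, 4, 2, 0] -> [32, 4, 2, 0]  score +0 (running 0)
col 2: [4, 8, 16, 2] -> [4, 8, 16, 2]  score +0 (running 0)
col 3: [2, 32, 32, 16] -> [2, 64, 16, 0]  score +64 (running 64)
Board after move:
 4 32  4  2
64  4  8 64
 0  2 16 16
 0  0  2  0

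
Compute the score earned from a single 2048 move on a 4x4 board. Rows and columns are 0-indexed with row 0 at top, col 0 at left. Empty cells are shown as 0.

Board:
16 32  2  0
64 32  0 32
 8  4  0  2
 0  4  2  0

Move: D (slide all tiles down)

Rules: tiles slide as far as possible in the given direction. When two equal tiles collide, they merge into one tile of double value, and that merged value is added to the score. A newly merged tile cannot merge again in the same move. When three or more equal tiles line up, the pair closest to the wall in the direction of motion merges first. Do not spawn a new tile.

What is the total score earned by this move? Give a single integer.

Answer: 76

Derivation:
Slide down:
col 0: [16, 64, 8, 0] -> [0, 16, 64, 8]  score +0 (running 0)
col 1: [32, 32, 4, 4] -> [0, 0, 64, 8]  score +72 (running 72)
col 2: [2, 0, 0, 2] -> [0, 0, 0, 4]  score +4 (running 76)
col 3: [0, 32, 2, 0] -> [0, 0, 32, 2]  score +0 (running 76)
Board after move:
 0  0  0  0
16  0  0  0
64 64  0 32
 8  8  4  2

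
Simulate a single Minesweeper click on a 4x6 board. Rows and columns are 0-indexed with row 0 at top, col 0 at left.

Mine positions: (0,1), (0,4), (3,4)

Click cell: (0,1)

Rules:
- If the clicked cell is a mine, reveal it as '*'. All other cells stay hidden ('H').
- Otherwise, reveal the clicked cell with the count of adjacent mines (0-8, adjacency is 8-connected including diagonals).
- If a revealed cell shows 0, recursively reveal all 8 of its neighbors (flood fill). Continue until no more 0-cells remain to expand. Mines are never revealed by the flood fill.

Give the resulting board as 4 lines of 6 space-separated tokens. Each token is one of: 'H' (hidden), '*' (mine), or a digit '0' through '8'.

H * H H H H
H H H H H H
H H H H H H
H H H H H H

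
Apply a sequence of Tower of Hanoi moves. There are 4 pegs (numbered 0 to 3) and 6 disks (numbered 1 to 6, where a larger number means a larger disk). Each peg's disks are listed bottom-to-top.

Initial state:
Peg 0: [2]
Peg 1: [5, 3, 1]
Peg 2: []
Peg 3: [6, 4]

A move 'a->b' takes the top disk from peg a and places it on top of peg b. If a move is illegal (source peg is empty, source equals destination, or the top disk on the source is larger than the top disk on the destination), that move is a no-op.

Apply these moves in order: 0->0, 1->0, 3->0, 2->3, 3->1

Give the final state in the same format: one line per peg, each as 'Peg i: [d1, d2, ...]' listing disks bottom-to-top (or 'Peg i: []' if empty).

After move 1 (0->0):
Peg 0: [2]
Peg 1: [5, 3, 1]
Peg 2: []
Peg 3: [6, 4]

After move 2 (1->0):
Peg 0: [2, 1]
Peg 1: [5, 3]
Peg 2: []
Peg 3: [6, 4]

After move 3 (3->0):
Peg 0: [2, 1]
Peg 1: [5, 3]
Peg 2: []
Peg 3: [6, 4]

After move 4 (2->3):
Peg 0: [2, 1]
Peg 1: [5, 3]
Peg 2: []
Peg 3: [6, 4]

After move 5 (3->1):
Peg 0: [2, 1]
Peg 1: [5, 3]
Peg 2: []
Peg 3: [6, 4]

Answer: Peg 0: [2, 1]
Peg 1: [5, 3]
Peg 2: []
Peg 3: [6, 4]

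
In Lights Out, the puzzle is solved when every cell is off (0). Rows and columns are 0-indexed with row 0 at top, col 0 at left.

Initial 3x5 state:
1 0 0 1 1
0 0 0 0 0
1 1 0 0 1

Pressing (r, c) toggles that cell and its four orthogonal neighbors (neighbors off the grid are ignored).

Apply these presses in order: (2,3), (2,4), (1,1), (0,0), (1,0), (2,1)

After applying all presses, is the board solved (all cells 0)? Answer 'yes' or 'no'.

After press 1 at (2,3):
1 0 0 1 1
0 0 0 1 0
1 1 1 1 0

After press 2 at (2,4):
1 0 0 1 1
0 0 0 1 1
1 1 1 0 1

After press 3 at (1,1):
1 1 0 1 1
1 1 1 1 1
1 0 1 0 1

After press 4 at (0,0):
0 0 0 1 1
0 1 1 1 1
1 0 1 0 1

After press 5 at (1,0):
1 0 0 1 1
1 0 1 1 1
0 0 1 0 1

After press 6 at (2,1):
1 0 0 1 1
1 1 1 1 1
1 1 0 0 1

Lights still on: 11

Answer: no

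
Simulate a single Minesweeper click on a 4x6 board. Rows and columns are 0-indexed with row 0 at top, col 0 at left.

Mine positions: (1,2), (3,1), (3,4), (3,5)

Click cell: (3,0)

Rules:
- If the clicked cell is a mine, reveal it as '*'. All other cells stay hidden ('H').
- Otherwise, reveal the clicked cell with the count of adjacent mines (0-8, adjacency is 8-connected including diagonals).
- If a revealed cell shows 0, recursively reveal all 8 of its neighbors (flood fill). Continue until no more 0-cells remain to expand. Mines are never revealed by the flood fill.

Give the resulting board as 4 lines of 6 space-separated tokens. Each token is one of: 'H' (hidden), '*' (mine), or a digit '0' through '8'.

H H H H H H
H H H H H H
H H H H H H
1 H H H H H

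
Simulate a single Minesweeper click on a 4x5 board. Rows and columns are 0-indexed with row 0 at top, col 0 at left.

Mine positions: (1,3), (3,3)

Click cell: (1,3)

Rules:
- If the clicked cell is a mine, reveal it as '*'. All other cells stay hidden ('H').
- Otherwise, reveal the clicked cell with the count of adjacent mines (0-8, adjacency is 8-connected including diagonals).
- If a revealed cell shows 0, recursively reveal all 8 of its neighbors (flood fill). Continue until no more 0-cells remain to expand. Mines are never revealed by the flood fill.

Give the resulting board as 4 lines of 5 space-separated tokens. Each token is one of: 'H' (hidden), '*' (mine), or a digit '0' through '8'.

H H H H H
H H H * H
H H H H H
H H H H H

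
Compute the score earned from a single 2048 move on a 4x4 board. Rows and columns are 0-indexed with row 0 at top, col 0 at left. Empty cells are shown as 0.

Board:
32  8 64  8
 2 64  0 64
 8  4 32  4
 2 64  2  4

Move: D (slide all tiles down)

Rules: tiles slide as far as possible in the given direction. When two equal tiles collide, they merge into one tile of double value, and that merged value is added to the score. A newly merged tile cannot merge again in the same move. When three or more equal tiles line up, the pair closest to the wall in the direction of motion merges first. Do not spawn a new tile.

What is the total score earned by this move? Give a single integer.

Answer: 8

Derivation:
Slide down:
col 0: [32, 2, 8, 2] -> [32, 2, 8, 2]  score +0 (running 0)
col 1: [8, 64, 4, 64] -> [8, 64, 4, 64]  score +0 (running 0)
col 2: [64, 0, 32, 2] -> [0, 64, 32, 2]  score +0 (running 0)
col 3: [8, 64, 4, 4] -> [0, 8, 64, 8]  score +8 (running 8)
Board after move:
32  8  0  0
 2 64 64  8
 8  4 32 64
 2 64  2  8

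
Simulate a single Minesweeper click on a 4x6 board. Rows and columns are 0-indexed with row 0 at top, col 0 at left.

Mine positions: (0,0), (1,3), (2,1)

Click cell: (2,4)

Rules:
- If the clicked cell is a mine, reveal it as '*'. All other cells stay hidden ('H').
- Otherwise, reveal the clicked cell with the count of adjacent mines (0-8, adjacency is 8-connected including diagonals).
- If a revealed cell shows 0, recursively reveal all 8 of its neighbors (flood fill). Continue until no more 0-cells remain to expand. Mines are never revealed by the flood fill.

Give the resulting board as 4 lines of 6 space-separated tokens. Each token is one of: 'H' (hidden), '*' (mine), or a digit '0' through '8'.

H H H H H H
H H H H H H
H H H H 1 H
H H H H H H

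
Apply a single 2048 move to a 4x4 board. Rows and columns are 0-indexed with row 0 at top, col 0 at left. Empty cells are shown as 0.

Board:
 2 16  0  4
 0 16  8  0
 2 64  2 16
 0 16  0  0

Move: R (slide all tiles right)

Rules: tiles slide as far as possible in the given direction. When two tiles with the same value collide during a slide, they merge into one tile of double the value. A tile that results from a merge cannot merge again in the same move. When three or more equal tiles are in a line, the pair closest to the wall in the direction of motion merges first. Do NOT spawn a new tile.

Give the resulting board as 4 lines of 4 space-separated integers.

Answer:  0  2 16  4
 0  0 16  8
 2 64  2 16
 0  0  0 16

Derivation:
Slide right:
row 0: [2, 16, 0, 4] -> [0, 2, 16, 4]
row 1: [0, 16, 8, 0] -> [0, 0, 16, 8]
row 2: [2, 64, 2, 16] -> [2, 64, 2, 16]
row 3: [0, 16, 0, 0] -> [0, 0, 0, 16]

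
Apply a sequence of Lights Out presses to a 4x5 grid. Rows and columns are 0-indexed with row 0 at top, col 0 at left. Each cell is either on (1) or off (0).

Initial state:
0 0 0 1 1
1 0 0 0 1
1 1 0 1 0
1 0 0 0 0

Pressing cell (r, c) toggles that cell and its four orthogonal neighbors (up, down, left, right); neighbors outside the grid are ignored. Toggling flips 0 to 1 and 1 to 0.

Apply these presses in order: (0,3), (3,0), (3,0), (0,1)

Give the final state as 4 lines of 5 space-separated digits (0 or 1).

After press 1 at (0,3):
0 0 1 0 0
1 0 0 1 1
1 1 0 1 0
1 0 0 0 0

After press 2 at (3,0):
0 0 1 0 0
1 0 0 1 1
0 1 0 1 0
0 1 0 0 0

After press 3 at (3,0):
0 0 1 0 0
1 0 0 1 1
1 1 0 1 0
1 0 0 0 0

After press 4 at (0,1):
1 1 0 0 0
1 1 0 1 1
1 1 0 1 0
1 0 0 0 0

Answer: 1 1 0 0 0
1 1 0 1 1
1 1 0 1 0
1 0 0 0 0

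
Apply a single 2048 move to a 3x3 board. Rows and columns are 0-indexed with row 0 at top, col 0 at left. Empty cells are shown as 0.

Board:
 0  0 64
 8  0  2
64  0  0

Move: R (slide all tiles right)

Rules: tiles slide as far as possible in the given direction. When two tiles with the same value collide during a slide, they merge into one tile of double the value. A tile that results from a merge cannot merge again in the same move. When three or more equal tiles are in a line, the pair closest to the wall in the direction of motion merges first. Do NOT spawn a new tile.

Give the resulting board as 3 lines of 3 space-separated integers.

Slide right:
row 0: [0, 0, 64] -> [0, 0, 64]
row 1: [8, 0, 2] -> [0, 8, 2]
row 2: [64, 0, 0] -> [0, 0, 64]

Answer:  0  0 64
 0  8  2
 0  0 64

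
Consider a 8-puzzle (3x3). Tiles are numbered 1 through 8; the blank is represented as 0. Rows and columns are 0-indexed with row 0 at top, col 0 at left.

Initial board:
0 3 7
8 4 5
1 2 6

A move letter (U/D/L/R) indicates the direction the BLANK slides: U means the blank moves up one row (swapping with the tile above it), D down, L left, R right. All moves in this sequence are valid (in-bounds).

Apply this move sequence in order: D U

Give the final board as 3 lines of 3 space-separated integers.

After move 1 (D):
8 3 7
0 4 5
1 2 6

After move 2 (U):
0 3 7
8 4 5
1 2 6

Answer: 0 3 7
8 4 5
1 2 6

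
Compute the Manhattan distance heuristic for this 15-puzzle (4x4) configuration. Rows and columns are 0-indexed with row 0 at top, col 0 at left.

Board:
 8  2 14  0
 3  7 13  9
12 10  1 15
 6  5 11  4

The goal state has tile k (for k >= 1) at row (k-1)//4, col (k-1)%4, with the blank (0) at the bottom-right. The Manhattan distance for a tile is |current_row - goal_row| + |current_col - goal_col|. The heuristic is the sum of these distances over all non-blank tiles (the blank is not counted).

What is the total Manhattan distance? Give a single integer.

Answer: 39

Derivation:
Tile 8: at (0,0), goal (1,3), distance |0-1|+|0-3| = 4
Tile 2: at (0,1), goal (0,1), distance |0-0|+|1-1| = 0
Tile 14: at (0,2), goal (3,1), distance |0-3|+|2-1| = 4
Tile 3: at (1,0), goal (0,2), distance |1-0|+|0-2| = 3
Tile 7: at (1,1), goal (1,2), distance |1-1|+|1-2| = 1
Tile 13: at (1,2), goal (3,0), distance |1-3|+|2-0| = 4
Tile 9: at (1,3), goal (2,0), distance |1-2|+|3-0| = 4
Tile 12: at (2,0), goal (2,3), distance |2-2|+|0-3| = 3
Tile 10: at (2,1), goal (2,1), distance |2-2|+|1-1| = 0
Tile 1: at (2,2), goal (0,0), distance |2-0|+|2-0| = 4
Tile 15: at (2,3), goal (3,2), distance |2-3|+|3-2| = 2
Tile 6: at (3,0), goal (1,1), distance |3-1|+|0-1| = 3
Tile 5: at (3,1), goal (1,0), distance |3-1|+|1-0| = 3
Tile 11: at (3,2), goal (2,2), distance |3-2|+|2-2| = 1
Tile 4: at (3,3), goal (0,3), distance |3-0|+|3-3| = 3
Sum: 4 + 0 + 4 + 3 + 1 + 4 + 4 + 3 + 0 + 4 + 2 + 3 + 3 + 1 + 3 = 39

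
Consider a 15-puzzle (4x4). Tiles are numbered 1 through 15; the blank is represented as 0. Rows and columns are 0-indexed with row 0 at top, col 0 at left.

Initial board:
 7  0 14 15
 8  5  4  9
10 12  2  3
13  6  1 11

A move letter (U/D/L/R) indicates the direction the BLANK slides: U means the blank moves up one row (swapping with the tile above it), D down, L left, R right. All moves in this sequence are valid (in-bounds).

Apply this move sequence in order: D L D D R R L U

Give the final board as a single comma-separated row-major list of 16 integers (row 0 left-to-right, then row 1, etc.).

After move 1 (D):
 7  5 14 15
 8  0  4  9
10 12  2  3
13  6  1 11

After move 2 (L):
 7  5 14 15
 0  8  4  9
10 12  2  3
13  6  1 11

After move 3 (D):
 7  5 14 15
10  8  4  9
 0 12  2  3
13  6  1 11

After move 4 (D):
 7  5 14 15
10  8  4  9
13 12  2  3
 0  6  1 11

After move 5 (R):
 7  5 14 15
10  8  4  9
13 12  2  3
 6  0  1 11

After move 6 (R):
 7  5 14 15
10  8  4  9
13 12  2  3
 6  1  0 11

After move 7 (L):
 7  5 14 15
10  8  4  9
13 12  2  3
 6  0  1 11

After move 8 (U):
 7  5 14 15
10  8  4  9
13  0  2  3
 6 12  1 11

Answer: 7, 5, 14, 15, 10, 8, 4, 9, 13, 0, 2, 3, 6, 12, 1, 11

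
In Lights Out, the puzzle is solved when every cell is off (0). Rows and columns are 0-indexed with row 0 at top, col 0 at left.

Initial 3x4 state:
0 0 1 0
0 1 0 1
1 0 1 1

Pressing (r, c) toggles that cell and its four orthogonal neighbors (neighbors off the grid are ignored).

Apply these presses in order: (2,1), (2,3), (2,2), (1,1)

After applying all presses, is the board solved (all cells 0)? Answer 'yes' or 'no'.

Answer: no

Derivation:
After press 1 at (2,1):
0 0 1 0
0 0 0 1
0 1 0 1

After press 2 at (2,3):
0 0 1 0
0 0 0 0
0 1 1 0

After press 3 at (2,2):
0 0 1 0
0 0 1 0
0 0 0 1

After press 4 at (1,1):
0 1 1 0
1 1 0 0
0 1 0 1

Lights still on: 6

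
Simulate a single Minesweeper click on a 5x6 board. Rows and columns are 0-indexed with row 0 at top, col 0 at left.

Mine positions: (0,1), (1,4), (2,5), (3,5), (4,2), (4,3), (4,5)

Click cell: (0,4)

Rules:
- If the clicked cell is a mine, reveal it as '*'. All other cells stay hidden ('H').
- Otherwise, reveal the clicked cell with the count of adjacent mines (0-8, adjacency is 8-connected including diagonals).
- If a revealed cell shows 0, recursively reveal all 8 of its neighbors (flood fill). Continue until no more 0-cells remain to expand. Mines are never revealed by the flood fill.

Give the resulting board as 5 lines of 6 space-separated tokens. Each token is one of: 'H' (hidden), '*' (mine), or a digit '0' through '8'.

H H H H 1 H
H H H H H H
H H H H H H
H H H H H H
H H H H H H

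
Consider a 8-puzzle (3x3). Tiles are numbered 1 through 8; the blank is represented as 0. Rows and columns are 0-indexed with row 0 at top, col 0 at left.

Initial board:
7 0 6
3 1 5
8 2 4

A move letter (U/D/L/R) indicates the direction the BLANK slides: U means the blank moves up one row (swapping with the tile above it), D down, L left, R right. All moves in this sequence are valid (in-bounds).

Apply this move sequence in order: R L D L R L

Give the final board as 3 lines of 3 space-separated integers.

Answer: 7 1 6
0 3 5
8 2 4

Derivation:
After move 1 (R):
7 6 0
3 1 5
8 2 4

After move 2 (L):
7 0 6
3 1 5
8 2 4

After move 3 (D):
7 1 6
3 0 5
8 2 4

After move 4 (L):
7 1 6
0 3 5
8 2 4

After move 5 (R):
7 1 6
3 0 5
8 2 4

After move 6 (L):
7 1 6
0 3 5
8 2 4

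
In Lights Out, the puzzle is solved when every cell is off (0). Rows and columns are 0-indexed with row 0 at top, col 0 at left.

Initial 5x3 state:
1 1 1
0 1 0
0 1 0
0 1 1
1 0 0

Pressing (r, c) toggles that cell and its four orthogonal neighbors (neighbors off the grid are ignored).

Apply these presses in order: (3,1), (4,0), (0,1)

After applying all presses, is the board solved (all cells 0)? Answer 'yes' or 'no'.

Answer: yes

Derivation:
After press 1 at (3,1):
1 1 1
0 1 0
0 0 0
1 0 0
1 1 0

After press 2 at (4,0):
1 1 1
0 1 0
0 0 0
0 0 0
0 0 0

After press 3 at (0,1):
0 0 0
0 0 0
0 0 0
0 0 0
0 0 0

Lights still on: 0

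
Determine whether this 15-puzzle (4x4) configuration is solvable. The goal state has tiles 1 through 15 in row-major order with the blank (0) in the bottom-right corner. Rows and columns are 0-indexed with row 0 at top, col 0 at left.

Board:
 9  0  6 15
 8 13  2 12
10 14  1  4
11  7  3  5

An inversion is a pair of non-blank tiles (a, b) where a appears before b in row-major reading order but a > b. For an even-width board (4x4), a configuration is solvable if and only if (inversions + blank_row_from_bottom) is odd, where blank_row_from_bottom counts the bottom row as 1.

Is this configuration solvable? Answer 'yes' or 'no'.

Inversions: 65
Blank is in row 0 (0-indexed from top), which is row 4 counting from the bottom (bottom = 1).
65 + 4 = 69, which is odd, so the puzzle is solvable.

Answer: yes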